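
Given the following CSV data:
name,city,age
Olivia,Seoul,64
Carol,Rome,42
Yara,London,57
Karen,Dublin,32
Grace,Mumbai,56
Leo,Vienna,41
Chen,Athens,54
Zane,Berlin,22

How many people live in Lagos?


Scanning city column for 'Lagos':
Total matches: 0

ANSWER: 0


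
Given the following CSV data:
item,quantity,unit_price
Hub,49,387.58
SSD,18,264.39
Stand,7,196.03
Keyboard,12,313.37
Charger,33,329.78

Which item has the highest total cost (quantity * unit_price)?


Computing row totals:
  Hub: 18991.42
  SSD: 4759.02
  Stand: 1372.21
  Keyboard: 3760.44
  Charger: 10882.74
Maximum: Hub (18991.42)

ANSWER: Hub


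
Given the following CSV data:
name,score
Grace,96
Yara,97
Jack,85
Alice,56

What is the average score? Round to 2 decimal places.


Scores: 96, 97, 85, 56
Sum = 334
Count = 4
Average = 334 / 4 = 83.50

ANSWER: 83.50


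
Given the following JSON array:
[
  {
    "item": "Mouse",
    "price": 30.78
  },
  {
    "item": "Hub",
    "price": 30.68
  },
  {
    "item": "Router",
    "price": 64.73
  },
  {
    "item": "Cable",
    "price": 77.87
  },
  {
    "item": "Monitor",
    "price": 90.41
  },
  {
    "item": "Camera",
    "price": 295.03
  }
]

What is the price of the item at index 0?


Array index 0 -> Mouse
price = 30.78

ANSWER: 30.78


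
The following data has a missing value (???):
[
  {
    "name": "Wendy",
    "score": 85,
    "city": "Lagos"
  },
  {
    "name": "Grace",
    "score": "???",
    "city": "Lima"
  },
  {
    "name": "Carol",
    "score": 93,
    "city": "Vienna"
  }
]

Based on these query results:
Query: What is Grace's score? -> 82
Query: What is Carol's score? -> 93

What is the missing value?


The missing value is Grace's score
From query: Grace's score = 82

ANSWER: 82


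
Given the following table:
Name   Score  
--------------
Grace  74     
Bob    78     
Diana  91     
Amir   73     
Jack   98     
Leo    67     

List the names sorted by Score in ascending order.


Sorting by Score (ascending):
  Leo: 67
  Amir: 73
  Grace: 74
  Bob: 78
  Diana: 91
  Jack: 98


ANSWER: Leo, Amir, Grace, Bob, Diana, Jack


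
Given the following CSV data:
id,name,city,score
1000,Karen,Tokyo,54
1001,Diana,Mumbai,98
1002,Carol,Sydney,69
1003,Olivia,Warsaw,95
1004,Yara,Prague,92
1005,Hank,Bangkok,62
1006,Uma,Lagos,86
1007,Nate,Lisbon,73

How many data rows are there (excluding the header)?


Counting rows (excluding header):
Header: id,name,city,score
Data rows: 8

ANSWER: 8


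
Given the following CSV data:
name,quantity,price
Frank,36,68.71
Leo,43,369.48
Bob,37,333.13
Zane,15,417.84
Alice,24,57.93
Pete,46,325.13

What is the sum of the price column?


Values in 'price' column:
  Row 1: 68.71
  Row 2: 369.48
  Row 3: 333.13
  Row 4: 417.84
  Row 5: 57.93
  Row 6: 325.13
Sum = 68.71 + 369.48 + 333.13 + 417.84 + 57.93 + 325.13 = 1572.22

ANSWER: 1572.22


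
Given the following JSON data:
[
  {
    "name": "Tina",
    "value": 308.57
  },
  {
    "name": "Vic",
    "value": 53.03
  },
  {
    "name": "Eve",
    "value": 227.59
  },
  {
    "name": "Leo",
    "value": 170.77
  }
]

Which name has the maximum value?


Comparing values:
  Tina: 308.57
  Vic: 53.03
  Eve: 227.59
  Leo: 170.77
Maximum: Tina (308.57)

ANSWER: Tina


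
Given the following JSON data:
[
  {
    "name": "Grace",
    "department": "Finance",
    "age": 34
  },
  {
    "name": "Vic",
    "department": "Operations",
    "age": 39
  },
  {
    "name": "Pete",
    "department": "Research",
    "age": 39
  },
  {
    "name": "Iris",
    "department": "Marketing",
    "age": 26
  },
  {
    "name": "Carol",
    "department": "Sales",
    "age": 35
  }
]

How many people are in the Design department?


Scanning records for department = Design
  No matches found
Count: 0

ANSWER: 0


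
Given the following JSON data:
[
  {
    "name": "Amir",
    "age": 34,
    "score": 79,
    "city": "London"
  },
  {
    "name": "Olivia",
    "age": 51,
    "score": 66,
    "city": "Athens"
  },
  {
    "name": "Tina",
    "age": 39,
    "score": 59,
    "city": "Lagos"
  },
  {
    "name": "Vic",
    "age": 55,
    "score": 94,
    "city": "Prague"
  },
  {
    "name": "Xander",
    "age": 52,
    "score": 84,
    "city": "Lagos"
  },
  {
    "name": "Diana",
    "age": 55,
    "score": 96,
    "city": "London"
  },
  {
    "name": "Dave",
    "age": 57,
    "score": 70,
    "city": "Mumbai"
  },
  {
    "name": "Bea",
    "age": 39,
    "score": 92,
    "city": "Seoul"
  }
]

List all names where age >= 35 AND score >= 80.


Checking both conditions:
  Amir (age=34, score=79) -> no
  Olivia (age=51, score=66) -> no
  Tina (age=39, score=59) -> no
  Vic (age=55, score=94) -> YES
  Xander (age=52, score=84) -> YES
  Diana (age=55, score=96) -> YES
  Dave (age=57, score=70) -> no
  Bea (age=39, score=92) -> YES


ANSWER: Vic, Xander, Diana, Bea


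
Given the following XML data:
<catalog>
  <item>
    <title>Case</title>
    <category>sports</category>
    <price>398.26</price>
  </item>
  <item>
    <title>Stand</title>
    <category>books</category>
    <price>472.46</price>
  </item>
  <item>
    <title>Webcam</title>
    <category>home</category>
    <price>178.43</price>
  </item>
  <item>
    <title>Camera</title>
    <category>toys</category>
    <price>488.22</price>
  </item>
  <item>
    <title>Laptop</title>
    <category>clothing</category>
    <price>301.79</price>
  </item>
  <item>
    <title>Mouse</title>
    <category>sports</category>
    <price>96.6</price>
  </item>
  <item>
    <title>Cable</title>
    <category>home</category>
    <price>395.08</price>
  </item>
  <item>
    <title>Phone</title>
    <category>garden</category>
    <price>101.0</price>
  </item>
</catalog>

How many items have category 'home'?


Scanning <item> elements for <category>home</category>:
  Item 3: Webcam -> MATCH
  Item 7: Cable -> MATCH
Count: 2

ANSWER: 2


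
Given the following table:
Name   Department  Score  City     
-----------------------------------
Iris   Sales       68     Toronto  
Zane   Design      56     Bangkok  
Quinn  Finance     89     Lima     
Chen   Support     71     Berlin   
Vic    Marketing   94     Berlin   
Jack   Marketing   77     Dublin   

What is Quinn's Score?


Row 3: Quinn
Score = 89

ANSWER: 89


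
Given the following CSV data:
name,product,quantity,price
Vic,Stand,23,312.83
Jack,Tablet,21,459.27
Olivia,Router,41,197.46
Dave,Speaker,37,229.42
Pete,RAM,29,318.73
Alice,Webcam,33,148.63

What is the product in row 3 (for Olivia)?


Row 3: Olivia
Column 'product' = Router

ANSWER: Router


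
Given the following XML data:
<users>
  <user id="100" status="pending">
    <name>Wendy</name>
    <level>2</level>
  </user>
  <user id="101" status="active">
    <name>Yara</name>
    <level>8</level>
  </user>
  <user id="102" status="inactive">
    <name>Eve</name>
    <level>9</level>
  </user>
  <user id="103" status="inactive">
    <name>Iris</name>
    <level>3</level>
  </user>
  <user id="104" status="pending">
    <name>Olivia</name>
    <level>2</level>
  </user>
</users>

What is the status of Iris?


Finding user with name = Iris
user id="103" status="inactive"

ANSWER: inactive


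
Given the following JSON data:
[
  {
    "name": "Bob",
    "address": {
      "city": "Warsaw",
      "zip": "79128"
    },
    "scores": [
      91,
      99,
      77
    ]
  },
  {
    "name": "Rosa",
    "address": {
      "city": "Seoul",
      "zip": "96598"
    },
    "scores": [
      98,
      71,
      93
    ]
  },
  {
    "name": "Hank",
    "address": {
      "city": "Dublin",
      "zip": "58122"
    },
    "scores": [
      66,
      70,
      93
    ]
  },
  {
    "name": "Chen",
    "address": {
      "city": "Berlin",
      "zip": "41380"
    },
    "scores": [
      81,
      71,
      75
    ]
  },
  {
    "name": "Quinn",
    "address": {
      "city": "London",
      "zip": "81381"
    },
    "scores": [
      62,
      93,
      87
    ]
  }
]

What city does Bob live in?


Path: records[0].address.city
Value: Warsaw

ANSWER: Warsaw


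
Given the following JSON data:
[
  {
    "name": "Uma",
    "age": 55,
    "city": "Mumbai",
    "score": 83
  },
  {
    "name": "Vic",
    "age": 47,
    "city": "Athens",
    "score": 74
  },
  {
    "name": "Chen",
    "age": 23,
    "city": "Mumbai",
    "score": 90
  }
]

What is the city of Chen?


Looking up record where name = Chen
Record index: 2
Field 'city' = Mumbai

ANSWER: Mumbai


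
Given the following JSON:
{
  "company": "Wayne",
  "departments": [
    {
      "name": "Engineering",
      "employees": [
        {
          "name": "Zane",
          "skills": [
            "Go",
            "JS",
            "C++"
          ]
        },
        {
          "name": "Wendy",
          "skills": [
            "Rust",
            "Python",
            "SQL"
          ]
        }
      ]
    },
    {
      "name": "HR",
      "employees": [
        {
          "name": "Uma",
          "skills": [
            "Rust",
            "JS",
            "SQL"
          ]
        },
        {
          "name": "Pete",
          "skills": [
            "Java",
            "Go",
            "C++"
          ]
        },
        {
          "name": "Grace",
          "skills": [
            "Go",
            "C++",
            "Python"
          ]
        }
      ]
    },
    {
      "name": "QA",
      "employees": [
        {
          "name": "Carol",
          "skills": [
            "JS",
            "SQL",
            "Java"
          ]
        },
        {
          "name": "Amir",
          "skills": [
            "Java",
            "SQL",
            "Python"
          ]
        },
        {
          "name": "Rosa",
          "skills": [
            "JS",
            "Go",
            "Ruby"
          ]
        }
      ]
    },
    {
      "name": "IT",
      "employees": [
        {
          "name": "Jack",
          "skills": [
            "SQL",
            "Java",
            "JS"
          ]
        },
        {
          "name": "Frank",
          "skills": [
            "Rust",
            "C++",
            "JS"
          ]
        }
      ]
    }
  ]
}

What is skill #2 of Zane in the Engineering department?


Path: departments[0].employees[0].skills[1]
Value: JS

ANSWER: JS


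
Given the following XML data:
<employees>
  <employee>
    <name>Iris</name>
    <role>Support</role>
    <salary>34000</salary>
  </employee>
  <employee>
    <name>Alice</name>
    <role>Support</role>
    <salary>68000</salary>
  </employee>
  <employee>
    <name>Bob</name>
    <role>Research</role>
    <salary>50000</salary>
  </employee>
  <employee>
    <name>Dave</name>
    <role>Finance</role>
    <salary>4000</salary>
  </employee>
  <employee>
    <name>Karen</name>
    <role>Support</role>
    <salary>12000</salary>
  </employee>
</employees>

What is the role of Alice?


Searching for <employee> with <name>Alice</name>
Found at position 2
<role>Support</role>

ANSWER: Support


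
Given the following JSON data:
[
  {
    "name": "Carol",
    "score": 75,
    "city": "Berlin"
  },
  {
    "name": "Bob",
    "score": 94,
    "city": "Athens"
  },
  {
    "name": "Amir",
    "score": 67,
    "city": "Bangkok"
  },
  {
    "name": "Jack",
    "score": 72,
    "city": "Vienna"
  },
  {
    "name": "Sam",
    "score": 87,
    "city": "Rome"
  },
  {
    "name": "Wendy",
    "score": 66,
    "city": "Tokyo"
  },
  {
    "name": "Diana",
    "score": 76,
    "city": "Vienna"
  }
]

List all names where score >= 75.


Filtering records where score >= 75:
  Carol (score=75) -> YES
  Bob (score=94) -> YES
  Amir (score=67) -> no
  Jack (score=72) -> no
  Sam (score=87) -> YES
  Wendy (score=66) -> no
  Diana (score=76) -> YES


ANSWER: Carol, Bob, Sam, Diana


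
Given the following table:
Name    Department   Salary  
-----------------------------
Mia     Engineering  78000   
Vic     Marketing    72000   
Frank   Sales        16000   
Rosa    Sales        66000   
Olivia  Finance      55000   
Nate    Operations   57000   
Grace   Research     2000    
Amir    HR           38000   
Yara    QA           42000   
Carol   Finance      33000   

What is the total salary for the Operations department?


Operations department members:
  Nate: 57000
Total = 57000 = 57000

ANSWER: 57000


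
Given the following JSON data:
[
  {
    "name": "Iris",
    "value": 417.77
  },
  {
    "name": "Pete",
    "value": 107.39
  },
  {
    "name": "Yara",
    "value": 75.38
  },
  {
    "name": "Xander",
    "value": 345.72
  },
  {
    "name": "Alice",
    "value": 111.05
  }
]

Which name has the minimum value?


Comparing values:
  Iris: 417.77
  Pete: 107.39
  Yara: 75.38
  Xander: 345.72
  Alice: 111.05
Minimum: Yara (75.38)

ANSWER: Yara


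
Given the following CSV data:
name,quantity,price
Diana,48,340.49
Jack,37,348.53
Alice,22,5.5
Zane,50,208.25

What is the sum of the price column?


Values in 'price' column:
  Row 1: 340.49
  Row 2: 348.53
  Row 3: 5.5
  Row 4: 208.25
Sum = 340.49 + 348.53 + 5.5 + 208.25 = 902.77

ANSWER: 902.77


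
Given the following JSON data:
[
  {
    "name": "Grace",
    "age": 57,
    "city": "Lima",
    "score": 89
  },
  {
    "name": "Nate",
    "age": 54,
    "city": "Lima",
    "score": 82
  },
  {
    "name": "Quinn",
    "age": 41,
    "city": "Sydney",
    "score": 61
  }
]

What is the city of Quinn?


Looking up record where name = Quinn
Record index: 2
Field 'city' = Sydney

ANSWER: Sydney


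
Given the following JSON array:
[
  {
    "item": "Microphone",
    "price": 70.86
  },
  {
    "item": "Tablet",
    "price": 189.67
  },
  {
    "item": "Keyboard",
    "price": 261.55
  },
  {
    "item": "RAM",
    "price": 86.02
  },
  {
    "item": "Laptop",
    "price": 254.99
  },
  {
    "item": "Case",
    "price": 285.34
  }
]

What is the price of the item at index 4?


Array index 4 -> Laptop
price = 254.99

ANSWER: 254.99


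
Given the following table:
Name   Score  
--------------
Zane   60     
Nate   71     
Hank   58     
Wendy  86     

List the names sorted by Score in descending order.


Sorting by Score (descending):
  Wendy: 86
  Nate: 71
  Zane: 60
  Hank: 58


ANSWER: Wendy, Nate, Zane, Hank


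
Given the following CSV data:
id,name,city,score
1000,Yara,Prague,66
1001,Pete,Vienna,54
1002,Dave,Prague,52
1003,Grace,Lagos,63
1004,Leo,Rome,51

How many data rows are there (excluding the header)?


Counting rows (excluding header):
Header: id,name,city,score
Data rows: 5

ANSWER: 5


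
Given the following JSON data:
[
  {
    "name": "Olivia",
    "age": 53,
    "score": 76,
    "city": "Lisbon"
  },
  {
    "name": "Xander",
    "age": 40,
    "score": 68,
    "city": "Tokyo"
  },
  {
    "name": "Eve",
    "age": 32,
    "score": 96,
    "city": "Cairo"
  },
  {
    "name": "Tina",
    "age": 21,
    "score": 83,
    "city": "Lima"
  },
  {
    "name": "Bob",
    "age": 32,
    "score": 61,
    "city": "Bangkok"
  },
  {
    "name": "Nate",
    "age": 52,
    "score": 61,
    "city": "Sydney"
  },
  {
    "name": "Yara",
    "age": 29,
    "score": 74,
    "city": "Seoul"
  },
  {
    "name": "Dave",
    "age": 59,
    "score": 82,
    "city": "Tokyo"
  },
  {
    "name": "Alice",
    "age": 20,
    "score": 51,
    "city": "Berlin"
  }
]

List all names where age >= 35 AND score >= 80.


Checking both conditions:
  Olivia (age=53, score=76) -> no
  Xander (age=40, score=68) -> no
  Eve (age=32, score=96) -> no
  Tina (age=21, score=83) -> no
  Bob (age=32, score=61) -> no
  Nate (age=52, score=61) -> no
  Yara (age=29, score=74) -> no
  Dave (age=59, score=82) -> YES
  Alice (age=20, score=51) -> no


ANSWER: Dave


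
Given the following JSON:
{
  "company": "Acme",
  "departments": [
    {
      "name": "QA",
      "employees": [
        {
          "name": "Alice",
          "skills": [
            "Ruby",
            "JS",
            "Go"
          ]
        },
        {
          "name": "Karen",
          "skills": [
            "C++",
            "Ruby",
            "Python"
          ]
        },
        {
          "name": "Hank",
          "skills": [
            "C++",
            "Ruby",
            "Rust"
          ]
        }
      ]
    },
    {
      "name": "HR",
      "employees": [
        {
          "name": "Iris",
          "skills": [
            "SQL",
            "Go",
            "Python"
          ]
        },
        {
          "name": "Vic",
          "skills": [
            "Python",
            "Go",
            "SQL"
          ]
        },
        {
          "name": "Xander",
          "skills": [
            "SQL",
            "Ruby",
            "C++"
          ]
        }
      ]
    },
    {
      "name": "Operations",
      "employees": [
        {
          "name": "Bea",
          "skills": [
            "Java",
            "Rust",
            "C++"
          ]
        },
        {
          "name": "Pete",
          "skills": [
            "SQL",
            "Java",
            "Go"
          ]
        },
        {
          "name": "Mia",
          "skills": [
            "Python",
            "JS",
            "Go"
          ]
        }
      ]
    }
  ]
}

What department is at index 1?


Path: departments[1].name
Value: HR

ANSWER: HR


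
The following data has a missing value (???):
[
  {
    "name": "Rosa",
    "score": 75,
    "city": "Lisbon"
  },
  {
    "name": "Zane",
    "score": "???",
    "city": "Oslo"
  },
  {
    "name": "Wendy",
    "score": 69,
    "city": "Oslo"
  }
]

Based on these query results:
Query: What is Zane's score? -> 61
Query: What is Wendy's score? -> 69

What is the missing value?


The missing value is Zane's score
From query: Zane's score = 61

ANSWER: 61


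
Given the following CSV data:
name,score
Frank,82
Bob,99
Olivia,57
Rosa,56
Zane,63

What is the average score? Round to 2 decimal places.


Scores: 82, 99, 57, 56, 63
Sum = 357
Count = 5
Average = 357 / 5 = 71.40

ANSWER: 71.40


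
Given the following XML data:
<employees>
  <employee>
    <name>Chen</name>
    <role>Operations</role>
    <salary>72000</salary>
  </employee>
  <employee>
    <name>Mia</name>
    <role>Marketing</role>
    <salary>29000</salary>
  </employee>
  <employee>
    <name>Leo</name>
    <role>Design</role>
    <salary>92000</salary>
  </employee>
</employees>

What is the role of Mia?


Searching for <employee> with <name>Mia</name>
Found at position 2
<role>Marketing</role>

ANSWER: Marketing


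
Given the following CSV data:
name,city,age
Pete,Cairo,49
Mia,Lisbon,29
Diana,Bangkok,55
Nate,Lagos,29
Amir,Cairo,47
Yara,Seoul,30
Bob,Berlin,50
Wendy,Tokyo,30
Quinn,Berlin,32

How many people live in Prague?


Scanning city column for 'Prague':
Total matches: 0

ANSWER: 0


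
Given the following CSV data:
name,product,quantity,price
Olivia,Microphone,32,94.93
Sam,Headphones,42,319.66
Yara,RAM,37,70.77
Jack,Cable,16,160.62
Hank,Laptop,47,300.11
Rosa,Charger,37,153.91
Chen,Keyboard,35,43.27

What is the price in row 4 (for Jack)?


Row 4: Jack
Column 'price' = 160.62

ANSWER: 160.62


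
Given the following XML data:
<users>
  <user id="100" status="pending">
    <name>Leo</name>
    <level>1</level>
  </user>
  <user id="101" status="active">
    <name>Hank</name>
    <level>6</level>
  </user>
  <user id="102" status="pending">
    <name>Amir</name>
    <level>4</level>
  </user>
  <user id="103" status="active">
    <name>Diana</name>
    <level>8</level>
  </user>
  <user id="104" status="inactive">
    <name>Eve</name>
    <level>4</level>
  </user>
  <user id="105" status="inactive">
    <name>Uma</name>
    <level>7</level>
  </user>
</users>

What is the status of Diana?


Finding user with name = Diana
user id="103" status="active"

ANSWER: active


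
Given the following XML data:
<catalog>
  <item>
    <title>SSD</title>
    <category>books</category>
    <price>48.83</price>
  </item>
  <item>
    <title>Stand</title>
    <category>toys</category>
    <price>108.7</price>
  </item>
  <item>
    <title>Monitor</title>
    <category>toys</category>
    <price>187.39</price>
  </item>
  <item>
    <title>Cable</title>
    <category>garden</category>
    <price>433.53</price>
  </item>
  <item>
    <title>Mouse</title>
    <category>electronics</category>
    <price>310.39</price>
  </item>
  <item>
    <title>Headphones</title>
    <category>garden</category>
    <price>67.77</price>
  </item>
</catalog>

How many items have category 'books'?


Scanning <item> elements for <category>books</category>:
  Item 1: SSD -> MATCH
Count: 1

ANSWER: 1


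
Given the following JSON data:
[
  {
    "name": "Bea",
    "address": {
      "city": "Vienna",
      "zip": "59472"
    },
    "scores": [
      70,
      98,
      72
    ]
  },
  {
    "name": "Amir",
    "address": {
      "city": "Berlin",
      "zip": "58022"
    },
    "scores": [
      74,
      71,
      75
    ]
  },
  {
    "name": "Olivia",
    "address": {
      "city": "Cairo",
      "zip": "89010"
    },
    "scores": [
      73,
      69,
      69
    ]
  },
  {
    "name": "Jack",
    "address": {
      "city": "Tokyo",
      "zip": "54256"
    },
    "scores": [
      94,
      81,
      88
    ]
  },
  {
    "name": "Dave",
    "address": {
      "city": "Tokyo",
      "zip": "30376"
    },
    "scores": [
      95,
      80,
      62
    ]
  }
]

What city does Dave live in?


Path: records[4].address.city
Value: Tokyo

ANSWER: Tokyo


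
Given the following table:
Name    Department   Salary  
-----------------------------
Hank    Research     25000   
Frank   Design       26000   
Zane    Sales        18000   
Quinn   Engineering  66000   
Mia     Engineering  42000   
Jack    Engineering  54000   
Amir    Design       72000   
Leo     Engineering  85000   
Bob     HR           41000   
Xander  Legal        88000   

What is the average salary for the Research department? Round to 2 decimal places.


Research department members:
  Hank: 25000
Sum = 25000
Count = 1
Average = 25000 / 1 = 25000.00

ANSWER: 25000.00


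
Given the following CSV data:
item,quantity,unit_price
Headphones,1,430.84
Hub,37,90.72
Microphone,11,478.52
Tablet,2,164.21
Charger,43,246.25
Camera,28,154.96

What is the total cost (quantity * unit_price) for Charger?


Row: Charger
quantity = 43
unit_price = 246.25
total = 43 * 246.25 = 10588.75

ANSWER: 10588.75


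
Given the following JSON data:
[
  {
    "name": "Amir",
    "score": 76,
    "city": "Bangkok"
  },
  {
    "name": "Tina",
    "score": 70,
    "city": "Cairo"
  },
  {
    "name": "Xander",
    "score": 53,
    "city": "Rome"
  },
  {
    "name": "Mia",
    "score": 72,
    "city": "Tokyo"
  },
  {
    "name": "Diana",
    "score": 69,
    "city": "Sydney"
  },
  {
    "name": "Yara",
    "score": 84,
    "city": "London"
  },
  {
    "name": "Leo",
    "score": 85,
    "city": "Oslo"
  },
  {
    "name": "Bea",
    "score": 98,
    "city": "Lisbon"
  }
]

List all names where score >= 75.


Filtering records where score >= 75:
  Amir (score=76) -> YES
  Tina (score=70) -> no
  Xander (score=53) -> no
  Mia (score=72) -> no
  Diana (score=69) -> no
  Yara (score=84) -> YES
  Leo (score=85) -> YES
  Bea (score=98) -> YES


ANSWER: Amir, Yara, Leo, Bea


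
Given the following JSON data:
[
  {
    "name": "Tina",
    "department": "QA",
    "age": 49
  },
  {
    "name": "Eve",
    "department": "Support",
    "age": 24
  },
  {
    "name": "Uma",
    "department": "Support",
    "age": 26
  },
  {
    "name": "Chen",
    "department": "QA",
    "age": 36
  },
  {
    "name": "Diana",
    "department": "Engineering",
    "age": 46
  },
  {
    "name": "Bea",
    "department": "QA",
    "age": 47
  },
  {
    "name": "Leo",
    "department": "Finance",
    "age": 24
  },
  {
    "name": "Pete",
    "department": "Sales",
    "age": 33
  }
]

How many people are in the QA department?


Scanning records for department = QA
  Record 0: Tina
  Record 3: Chen
  Record 5: Bea
Count: 3

ANSWER: 3


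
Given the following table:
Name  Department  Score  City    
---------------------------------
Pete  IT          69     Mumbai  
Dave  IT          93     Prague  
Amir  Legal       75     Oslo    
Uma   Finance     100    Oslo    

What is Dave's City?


Row 2: Dave
City = Prague

ANSWER: Prague


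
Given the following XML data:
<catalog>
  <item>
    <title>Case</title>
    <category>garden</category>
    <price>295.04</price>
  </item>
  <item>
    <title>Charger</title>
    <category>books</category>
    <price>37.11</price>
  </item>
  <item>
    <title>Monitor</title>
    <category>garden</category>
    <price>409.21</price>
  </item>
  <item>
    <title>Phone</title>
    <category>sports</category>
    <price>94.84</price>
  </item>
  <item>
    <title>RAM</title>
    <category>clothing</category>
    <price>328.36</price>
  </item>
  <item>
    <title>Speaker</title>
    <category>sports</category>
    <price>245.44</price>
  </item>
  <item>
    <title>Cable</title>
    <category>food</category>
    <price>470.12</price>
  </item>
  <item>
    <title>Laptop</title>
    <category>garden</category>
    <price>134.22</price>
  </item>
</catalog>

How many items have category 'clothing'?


Scanning <item> elements for <category>clothing</category>:
  Item 5: RAM -> MATCH
Count: 1

ANSWER: 1


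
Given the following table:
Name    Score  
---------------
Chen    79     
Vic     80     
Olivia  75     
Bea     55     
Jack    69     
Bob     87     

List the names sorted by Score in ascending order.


Sorting by Score (ascending):
  Bea: 55
  Jack: 69
  Olivia: 75
  Chen: 79
  Vic: 80
  Bob: 87


ANSWER: Bea, Jack, Olivia, Chen, Vic, Bob


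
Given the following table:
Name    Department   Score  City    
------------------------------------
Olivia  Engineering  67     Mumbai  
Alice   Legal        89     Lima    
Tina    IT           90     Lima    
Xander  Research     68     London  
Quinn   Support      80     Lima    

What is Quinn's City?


Row 5: Quinn
City = Lima

ANSWER: Lima


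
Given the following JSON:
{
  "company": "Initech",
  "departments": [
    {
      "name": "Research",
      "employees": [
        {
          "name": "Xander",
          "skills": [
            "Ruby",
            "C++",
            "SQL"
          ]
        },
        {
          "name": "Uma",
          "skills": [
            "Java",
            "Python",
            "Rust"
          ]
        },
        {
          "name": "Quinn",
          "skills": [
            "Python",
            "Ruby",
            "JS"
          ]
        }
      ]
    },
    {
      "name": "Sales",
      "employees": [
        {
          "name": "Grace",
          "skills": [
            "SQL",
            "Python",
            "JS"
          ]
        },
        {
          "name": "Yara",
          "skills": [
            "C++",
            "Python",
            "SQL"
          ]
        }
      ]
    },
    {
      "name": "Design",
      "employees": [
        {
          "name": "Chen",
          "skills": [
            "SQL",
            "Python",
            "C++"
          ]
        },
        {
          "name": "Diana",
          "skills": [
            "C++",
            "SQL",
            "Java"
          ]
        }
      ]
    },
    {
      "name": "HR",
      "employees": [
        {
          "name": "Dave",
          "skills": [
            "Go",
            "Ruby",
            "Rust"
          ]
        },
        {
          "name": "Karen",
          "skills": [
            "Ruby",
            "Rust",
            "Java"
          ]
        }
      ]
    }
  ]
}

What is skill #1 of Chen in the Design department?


Path: departments[2].employees[0].skills[0]
Value: SQL

ANSWER: SQL


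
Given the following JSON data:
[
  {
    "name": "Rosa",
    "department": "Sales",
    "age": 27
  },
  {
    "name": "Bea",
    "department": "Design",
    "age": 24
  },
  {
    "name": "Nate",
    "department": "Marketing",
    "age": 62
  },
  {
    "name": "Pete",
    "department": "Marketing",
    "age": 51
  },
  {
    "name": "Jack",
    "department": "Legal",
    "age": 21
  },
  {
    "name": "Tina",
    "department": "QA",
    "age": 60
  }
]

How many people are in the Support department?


Scanning records for department = Support
  No matches found
Count: 0

ANSWER: 0


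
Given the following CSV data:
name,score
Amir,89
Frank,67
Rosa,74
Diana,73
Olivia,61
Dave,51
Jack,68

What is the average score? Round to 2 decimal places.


Scores: 89, 67, 74, 73, 61, 51, 68
Sum = 483
Count = 7
Average = 483 / 7 = 69.00

ANSWER: 69.00


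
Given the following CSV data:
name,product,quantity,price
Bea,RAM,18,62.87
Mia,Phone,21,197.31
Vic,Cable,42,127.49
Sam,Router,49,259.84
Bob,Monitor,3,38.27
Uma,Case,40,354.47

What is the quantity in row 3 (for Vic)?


Row 3: Vic
Column 'quantity' = 42

ANSWER: 42


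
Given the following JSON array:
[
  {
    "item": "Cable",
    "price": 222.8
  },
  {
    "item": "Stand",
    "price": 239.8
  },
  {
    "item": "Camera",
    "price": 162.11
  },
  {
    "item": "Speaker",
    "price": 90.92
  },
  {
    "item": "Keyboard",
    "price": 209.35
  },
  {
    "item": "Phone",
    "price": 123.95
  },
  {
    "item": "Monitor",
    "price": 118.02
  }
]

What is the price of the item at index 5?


Array index 5 -> Phone
price = 123.95

ANSWER: 123.95


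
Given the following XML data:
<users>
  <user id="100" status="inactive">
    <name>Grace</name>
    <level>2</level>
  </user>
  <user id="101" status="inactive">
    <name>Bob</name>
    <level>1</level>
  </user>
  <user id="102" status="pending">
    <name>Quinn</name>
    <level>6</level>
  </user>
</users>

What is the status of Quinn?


Finding user with name = Quinn
user id="102" status="pending"

ANSWER: pending


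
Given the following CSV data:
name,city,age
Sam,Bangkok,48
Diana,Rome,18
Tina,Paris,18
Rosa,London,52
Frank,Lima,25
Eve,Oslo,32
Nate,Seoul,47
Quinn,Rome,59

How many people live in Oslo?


Scanning city column for 'Oslo':
  Row 6: Eve -> MATCH
Total matches: 1

ANSWER: 1


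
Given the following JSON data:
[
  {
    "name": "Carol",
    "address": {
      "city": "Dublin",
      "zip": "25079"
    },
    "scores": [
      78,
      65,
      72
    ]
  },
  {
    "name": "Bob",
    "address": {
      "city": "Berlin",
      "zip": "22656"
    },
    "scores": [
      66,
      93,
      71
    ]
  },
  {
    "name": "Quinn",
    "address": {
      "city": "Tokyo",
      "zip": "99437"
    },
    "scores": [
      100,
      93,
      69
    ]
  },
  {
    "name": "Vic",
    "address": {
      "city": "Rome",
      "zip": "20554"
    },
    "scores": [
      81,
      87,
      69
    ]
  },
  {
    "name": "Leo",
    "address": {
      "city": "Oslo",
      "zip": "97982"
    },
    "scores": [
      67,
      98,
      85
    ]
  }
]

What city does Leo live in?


Path: records[4].address.city
Value: Oslo

ANSWER: Oslo


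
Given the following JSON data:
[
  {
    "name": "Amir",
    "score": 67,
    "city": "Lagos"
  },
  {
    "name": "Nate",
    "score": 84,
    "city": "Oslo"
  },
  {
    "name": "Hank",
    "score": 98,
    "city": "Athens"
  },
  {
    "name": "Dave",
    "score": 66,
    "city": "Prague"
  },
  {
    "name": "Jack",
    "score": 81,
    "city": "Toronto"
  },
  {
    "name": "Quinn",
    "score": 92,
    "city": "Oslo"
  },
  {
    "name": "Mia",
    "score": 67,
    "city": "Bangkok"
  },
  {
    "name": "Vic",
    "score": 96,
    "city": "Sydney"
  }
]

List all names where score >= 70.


Filtering records where score >= 70:
  Amir (score=67) -> no
  Nate (score=84) -> YES
  Hank (score=98) -> YES
  Dave (score=66) -> no
  Jack (score=81) -> YES
  Quinn (score=92) -> YES
  Mia (score=67) -> no
  Vic (score=96) -> YES


ANSWER: Nate, Hank, Jack, Quinn, Vic


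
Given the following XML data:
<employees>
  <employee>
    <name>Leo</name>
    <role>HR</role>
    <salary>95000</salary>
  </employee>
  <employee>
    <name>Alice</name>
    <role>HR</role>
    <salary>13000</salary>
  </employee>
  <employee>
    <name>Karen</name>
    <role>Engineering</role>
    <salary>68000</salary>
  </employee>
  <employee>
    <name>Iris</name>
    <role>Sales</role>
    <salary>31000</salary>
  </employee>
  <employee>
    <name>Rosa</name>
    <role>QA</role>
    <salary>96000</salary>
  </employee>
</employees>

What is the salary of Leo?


Searching for <employee> with <name>Leo</name>
Found at position 1
<salary>95000</salary>

ANSWER: 95000


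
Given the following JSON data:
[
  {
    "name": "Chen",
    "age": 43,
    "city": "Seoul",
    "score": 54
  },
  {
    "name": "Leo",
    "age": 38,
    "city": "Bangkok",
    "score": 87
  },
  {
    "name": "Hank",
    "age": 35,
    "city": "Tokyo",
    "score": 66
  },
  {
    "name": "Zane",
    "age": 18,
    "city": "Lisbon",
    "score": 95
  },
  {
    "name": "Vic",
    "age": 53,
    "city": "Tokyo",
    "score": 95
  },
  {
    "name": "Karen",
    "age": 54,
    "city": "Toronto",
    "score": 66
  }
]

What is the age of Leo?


Looking up record where name = Leo
Record index: 1
Field 'age' = 38

ANSWER: 38


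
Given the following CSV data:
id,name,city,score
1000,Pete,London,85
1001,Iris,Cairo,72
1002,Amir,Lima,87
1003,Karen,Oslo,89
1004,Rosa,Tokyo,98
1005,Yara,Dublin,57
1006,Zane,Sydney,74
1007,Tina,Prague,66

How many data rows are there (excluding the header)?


Counting rows (excluding header):
Header: id,name,city,score
Data rows: 8

ANSWER: 8


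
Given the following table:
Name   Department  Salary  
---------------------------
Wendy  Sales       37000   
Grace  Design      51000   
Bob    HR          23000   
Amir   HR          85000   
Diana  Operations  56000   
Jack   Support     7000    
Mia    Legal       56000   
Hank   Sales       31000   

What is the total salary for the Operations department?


Operations department members:
  Diana: 56000
Total = 56000 = 56000

ANSWER: 56000


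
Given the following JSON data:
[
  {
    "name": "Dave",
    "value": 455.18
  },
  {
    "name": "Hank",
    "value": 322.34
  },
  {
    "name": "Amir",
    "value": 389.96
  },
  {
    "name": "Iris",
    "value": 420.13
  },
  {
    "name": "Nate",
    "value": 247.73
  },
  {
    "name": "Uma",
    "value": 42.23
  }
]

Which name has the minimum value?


Comparing values:
  Dave: 455.18
  Hank: 322.34
  Amir: 389.96
  Iris: 420.13
  Nate: 247.73
  Uma: 42.23
Minimum: Uma (42.23)

ANSWER: Uma


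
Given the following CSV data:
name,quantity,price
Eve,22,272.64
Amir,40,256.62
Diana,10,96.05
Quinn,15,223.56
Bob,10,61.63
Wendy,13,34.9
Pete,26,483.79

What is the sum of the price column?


Values in 'price' column:
  Row 1: 272.64
  Row 2: 256.62
  Row 3: 96.05
  Row 4: 223.56
  Row 5: 61.63
  Row 6: 34.9
  Row 7: 483.79
Sum = 272.64 + 256.62 + 96.05 + 223.56 + 61.63 + 34.9 + 483.79 = 1429.19

ANSWER: 1429.19


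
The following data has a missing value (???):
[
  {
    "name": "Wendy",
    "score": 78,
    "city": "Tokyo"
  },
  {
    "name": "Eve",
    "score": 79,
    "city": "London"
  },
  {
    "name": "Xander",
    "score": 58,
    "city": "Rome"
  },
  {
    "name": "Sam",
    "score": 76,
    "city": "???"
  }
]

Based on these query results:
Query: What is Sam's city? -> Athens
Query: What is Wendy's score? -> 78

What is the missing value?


The missing value is Sam's city
From query: Sam's city = Athens

ANSWER: Athens


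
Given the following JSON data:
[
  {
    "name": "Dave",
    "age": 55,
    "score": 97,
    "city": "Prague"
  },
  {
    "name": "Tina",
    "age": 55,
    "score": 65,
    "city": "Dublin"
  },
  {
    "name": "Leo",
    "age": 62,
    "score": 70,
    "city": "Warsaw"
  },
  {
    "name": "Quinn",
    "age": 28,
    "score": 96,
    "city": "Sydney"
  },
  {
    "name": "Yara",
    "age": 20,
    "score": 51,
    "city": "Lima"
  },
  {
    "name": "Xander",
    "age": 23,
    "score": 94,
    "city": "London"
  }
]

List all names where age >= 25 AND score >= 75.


Checking both conditions:
  Dave (age=55, score=97) -> YES
  Tina (age=55, score=65) -> no
  Leo (age=62, score=70) -> no
  Quinn (age=28, score=96) -> YES
  Yara (age=20, score=51) -> no
  Xander (age=23, score=94) -> no


ANSWER: Dave, Quinn


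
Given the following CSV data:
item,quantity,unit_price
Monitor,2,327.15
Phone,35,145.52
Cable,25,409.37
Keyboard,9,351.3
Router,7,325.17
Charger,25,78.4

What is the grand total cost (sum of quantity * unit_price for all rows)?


Computing row totals:
  Monitor: 2 * 327.15 = 654.3
  Phone: 35 * 145.52 = 5093.2
  Cable: 25 * 409.37 = 10234.25
  Keyboard: 9 * 351.3 = 3161.7
  Router: 7 * 325.17 = 2276.19
  Charger: 25 * 78.4 = 1960.0
Grand total = 654.3 + 5093.2 + 10234.25 + 3161.7 + 2276.19 + 1960.0 = 23379.64

ANSWER: 23379.64


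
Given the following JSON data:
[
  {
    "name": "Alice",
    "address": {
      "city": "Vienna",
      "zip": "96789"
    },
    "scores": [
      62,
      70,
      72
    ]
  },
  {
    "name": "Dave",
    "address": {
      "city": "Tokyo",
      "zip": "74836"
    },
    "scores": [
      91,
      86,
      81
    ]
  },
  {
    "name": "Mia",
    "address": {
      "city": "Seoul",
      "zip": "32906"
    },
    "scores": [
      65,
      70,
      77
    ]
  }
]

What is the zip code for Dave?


Path: records[1].address.zip
Value: 74836

ANSWER: 74836


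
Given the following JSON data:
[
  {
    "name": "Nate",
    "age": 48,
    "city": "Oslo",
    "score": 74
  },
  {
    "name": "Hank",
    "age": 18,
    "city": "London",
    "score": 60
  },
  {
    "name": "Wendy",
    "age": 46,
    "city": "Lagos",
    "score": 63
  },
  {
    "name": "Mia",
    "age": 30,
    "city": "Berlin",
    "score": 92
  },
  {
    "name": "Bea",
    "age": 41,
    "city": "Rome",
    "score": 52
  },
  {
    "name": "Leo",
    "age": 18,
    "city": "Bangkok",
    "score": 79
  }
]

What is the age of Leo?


Looking up record where name = Leo
Record index: 5
Field 'age' = 18

ANSWER: 18


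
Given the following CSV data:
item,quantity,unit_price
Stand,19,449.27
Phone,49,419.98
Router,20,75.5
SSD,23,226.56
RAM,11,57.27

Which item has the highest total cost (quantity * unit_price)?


Computing row totals:
  Stand: 8536.13
  Phone: 20579.02
  Router: 1510.0
  SSD: 5210.88
  RAM: 629.97
Maximum: Phone (20579.02)

ANSWER: Phone


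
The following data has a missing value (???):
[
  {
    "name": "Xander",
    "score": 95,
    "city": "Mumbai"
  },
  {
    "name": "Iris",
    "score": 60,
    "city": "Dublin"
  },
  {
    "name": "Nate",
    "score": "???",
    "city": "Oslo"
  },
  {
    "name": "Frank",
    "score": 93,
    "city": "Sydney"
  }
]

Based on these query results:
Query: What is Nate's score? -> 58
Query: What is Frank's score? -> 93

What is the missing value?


The missing value is Nate's score
From query: Nate's score = 58

ANSWER: 58


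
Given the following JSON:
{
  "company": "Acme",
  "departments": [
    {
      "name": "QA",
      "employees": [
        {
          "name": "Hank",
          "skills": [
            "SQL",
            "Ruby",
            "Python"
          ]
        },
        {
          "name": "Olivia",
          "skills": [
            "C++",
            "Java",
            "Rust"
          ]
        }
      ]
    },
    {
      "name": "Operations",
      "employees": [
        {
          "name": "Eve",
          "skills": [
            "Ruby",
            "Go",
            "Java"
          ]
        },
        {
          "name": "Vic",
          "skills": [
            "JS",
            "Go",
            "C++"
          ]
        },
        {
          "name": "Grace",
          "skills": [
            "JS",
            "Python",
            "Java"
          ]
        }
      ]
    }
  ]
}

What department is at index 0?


Path: departments[0].name
Value: QA

ANSWER: QA


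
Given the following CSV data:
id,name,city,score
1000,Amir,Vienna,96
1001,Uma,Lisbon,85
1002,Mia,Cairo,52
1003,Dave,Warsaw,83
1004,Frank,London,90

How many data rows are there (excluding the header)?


Counting rows (excluding header):
Header: id,name,city,score
Data rows: 5

ANSWER: 5


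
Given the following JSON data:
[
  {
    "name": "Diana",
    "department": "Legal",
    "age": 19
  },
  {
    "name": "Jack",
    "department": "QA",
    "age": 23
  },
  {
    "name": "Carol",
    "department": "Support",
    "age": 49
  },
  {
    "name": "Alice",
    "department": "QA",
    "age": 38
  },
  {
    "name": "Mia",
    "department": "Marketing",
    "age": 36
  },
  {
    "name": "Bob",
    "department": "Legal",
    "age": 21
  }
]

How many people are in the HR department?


Scanning records for department = HR
  No matches found
Count: 0

ANSWER: 0
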